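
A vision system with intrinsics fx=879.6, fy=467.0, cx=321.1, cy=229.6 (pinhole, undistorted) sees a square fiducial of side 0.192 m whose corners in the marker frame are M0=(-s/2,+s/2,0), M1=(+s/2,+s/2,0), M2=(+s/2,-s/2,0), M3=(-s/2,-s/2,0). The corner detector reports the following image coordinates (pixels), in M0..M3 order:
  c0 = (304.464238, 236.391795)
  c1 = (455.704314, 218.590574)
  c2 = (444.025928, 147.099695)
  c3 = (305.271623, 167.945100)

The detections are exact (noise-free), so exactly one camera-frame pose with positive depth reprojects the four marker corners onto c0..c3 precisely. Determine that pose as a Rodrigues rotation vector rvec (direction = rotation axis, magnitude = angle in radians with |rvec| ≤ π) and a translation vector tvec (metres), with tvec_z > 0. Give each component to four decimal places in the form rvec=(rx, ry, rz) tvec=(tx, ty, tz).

rvec=(-0.4822, 0.4320, -0.1117) tvec=(0.0662, -0.0887, 1.0828)

Intrinsics K: fx=879.6, fy=467.0, cx=321.1, cy=229.6
Marker side s = 0.192 m; corners in marker frame (Z=0):
  M0 = (-0.0960, +0.0960, 0)
  M1 = (+0.0960, +0.0960, 0)
  M2 = (+0.0960, -0.0960, 0)
  M3 = (-0.0960, -0.0960, 0)
Detected image corners:
  c0 = (304.464238, 236.391795) px
  c1 = (455.704314, 218.590574) px
  c2 = (444.025928, 147.099695) px
  c3 = (305.271623, 167.945100) px
Planar DLT: solve 8×8 A·h = b for H (H[2,2]=1):
  H  [+622.93649 -137.11169 +374.83872]
  H  [-167.74889 +280.32225 +191.36593]
  H  [-0.34687 -0.43549 +1.00000]
B = K⁻¹H; ‖b₁‖=0.923503, ‖b₂‖=0.923503; λ = 2/(‖b₁‖+‖b₂‖) = 1.082834, sign → tz>0 ⇒ λ=+1.082834
r₁ = λ·B[:,0] = (+0.90398,-0.20429,-0.37560); r₂ = λ·B[:,1] = (+0.00335,+0.88183,-0.47156)
r₃ = r₁×r₂ = (+0.42756,+0.42502,+0.79784); SVD([r₁ r₂ r₃]) → R = UVᵀ:
  R  [+0.90398 +0.00335 +0.42756]
  R  [-0.20429 +0.88183 +0.42502]
  R  [-0.37560 -0.47156 +0.79784]
t = (+0.06616, -0.08865, +1.08283) m
tr R = 2.583651; θ = arccos((tr R − 1)/2) = 0.657004 rad = 37.644°
axis k = ((R−Rᵀ)₃₂, (R−Rᵀ)₁₃, (R−Rᵀ)₂₁) / (2 sinθ) = (-0.734007, +0.657522, -0.169994)
rvec = θ·k = (-0.482246, +0.431995, -0.111687)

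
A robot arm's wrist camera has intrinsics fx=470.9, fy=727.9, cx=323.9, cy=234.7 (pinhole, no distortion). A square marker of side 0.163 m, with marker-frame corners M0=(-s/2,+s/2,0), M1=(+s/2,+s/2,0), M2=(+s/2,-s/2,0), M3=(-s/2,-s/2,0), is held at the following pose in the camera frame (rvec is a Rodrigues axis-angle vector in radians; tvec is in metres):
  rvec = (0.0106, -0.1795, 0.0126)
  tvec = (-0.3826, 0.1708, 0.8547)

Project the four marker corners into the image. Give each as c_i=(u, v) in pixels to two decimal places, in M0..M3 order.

c0=(64.13, 452.27) c1=(159.62, 446.57) c2=(160.52, 310.34) c3=(64.89, 311.33)

Intrinsics K: fx=470.9, fy=727.9, cx=323.9, cy=234.7
Marker side s = 0.163 m; corners in marker frame (Z=0):
  M0 = (-0.0815, +0.0815, 0)
  M1 = (+0.0815, +0.0815, 0)
  M2 = (+0.0815, -0.0815, 0)
  M3 = (-0.0815, -0.0815, 0)
rvec = (0.0106, -0.1795, 0.0126), |rvec| = θ = 0.18025 rad = 10.328°
Rodrigues: sinθ=0.17928, 1−cosθ=0.01620; R = I + sinθ·[k]× + (1−cosθ)·[k]×²:
    [+0.98385 -0.01348 -0.17846]
    [+0.01158 +0.99986 -0.01167]
    [+0.17860 +0.00941 +0.98388]
t = (-0.3826, 0.1708, 0.8547) m
M0: Pc = R·M0+t = (-0.46388, +0.25134, +0.84091); u = 470.9·(-0.46388)/0.84091 + 323.9 = 64.1315, v = 727.9·(+0.25134)/0.84091 + 234.7 = 452.2662
M1: Pc = R·M1+t = (-0.30351, +0.25323, +0.87002); u = 470.9·(-0.30351)/0.87002 + 323.9 = 159.6227, v = 727.9·(+0.25323)/0.87002 + 234.7 = 446.5660
M2: Pc = R·M2+t = (-0.30132, +0.09026, +0.86849); u = 470.9·(-0.30132)/0.86849 + 323.9 = 160.5238, v = 727.9·(+0.09026)/0.86849 + 234.7 = 310.3448
M3: Pc = R·M3+t = (-0.46169, +0.08837, +0.83938); u = 470.9·(-0.46169)/0.83938 + 323.9 = 64.8893, v = 727.9·(+0.08837)/0.83938 + 234.7 = 311.3310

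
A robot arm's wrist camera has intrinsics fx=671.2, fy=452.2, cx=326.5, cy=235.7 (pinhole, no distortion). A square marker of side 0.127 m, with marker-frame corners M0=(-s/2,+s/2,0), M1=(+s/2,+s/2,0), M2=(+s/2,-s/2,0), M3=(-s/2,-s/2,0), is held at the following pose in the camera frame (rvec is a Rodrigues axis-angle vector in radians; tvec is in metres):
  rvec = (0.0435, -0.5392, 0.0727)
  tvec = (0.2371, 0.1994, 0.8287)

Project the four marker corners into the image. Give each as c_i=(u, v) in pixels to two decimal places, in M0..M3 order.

c0=(476.03, 382.58) c1=(549.24, 375.30) c2=(557.96, 309.21) c3=(485.20, 311.08)

Intrinsics K: fx=671.2, fy=452.2, cx=326.5, cy=235.7
Marker side s = 0.127 m; corners in marker frame (Z=0):
  M0 = (-0.0635, +0.0635, 0)
  M1 = (+0.0635, +0.0635, 0)
  M2 = (+0.0635, -0.0635, 0)
  M3 = (-0.0635, -0.0635, 0)
rvec = (0.0435, -0.5392, 0.0727), |rvec| = θ = 0.54582 rad = 31.273°
Rodrigues: sinθ=0.51911, 1−cosθ=0.14530; R = I + sinθ·[k]× + (1−cosθ)·[k]×²:
    [+0.85563 -0.08058 -0.51128]
    [+0.05770 +0.99650 -0.06049]
    [+0.51437 +0.02225 +0.85728]
t = (0.2371, 0.1994, 0.8287) m
M0: Pc = R·M0+t = (+0.17765, +0.25901, +0.79745); u = 671.2·(+0.17765)/0.79745 + 326.5 = 476.0253, v = 452.2·(+0.25901)/0.79745 + 235.7 = 382.5754
M1: Pc = R·M1+t = (+0.28632, +0.26634, +0.86278); u = 671.2·(+0.28632)/0.86278 + 326.5 = 549.2403, v = 452.2·(+0.26634)/0.86278 + 235.7 = 375.2958
M2: Pc = R·M2+t = (+0.29655, +0.13979, +0.85995); u = 671.2·(+0.29655)/0.85995 + 326.5 = 557.9601, v = 452.2·(+0.13979)/0.85995 + 235.7 = 309.2060
M3: Pc = R·M3+t = (+0.18788, +0.13246, +0.79462); u = 671.2·(+0.18788)/0.79462 + 326.5 = 485.2016, v = 452.2·(+0.13246)/0.79462 + 235.7 = 311.0784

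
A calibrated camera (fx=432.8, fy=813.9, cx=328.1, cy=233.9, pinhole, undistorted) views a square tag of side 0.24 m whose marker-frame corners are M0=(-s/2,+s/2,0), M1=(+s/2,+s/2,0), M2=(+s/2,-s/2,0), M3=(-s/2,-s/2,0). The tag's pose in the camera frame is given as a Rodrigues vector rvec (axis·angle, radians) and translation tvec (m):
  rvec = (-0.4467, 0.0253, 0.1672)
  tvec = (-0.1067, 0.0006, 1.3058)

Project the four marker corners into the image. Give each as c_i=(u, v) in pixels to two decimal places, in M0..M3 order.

c0=(244.07, 291.03) c1=(325.20, 316.03) c2=(338.23, 181.22) c3=(263.06, 159.54)

Intrinsics K: fx=432.8, fy=813.9, cx=328.1, cy=233.9
Marker side s = 0.24 m; corners in marker frame (Z=0):
  M0 = (-0.1200, +0.1200, 0)
  M1 = (+0.1200, +0.1200, 0)
  M2 = (+0.1200, -0.1200, 0)
  M3 = (-0.1200, -0.1200, 0)
rvec = (-0.4467, 0.0253, 0.1672), |rvec| = θ = 0.47764 rad = 27.367°
Rodrigues: sinθ=0.45968, 1−cosθ=0.11192; R = I + sinθ·[k]× + (1−cosθ)·[k]×²:
    [+0.98597 -0.16646 -0.01229]
    [+0.15537 +0.88840 +0.43198]
    [-0.06099 -0.42783 +0.90180]
t = (-0.1067, 0.0006, 1.3058) m
M0: Pc = R·M0+t = (-0.24499, +0.08856, +1.26178); u = 432.8·(-0.24499)/1.26178 + 328.1 = 244.0659, v = 813.9·(+0.08856)/1.26178 + 233.9 = 291.0270
M1: Pc = R·M1+t = (-0.00836, +0.12585, +1.24714); u = 432.8·(-0.00836)/1.24714 + 328.1 = 325.1993, v = 813.9·(+0.12585)/1.24714 + 233.9 = 316.0327
M2: Pc = R·M2+t = (+0.03159, -0.08736, +1.34982); u = 432.8·(+0.03159)/1.34982 + 328.1 = 338.2294, v = 813.9·(-0.08736)/1.34982 + 233.9 = 181.2227
M3: Pc = R·M3+t = (-0.20504, -0.12465, +1.36446); u = 432.8·(-0.20504)/1.36446 + 328.1 = 263.0618, v = 813.9·(-0.12465)/1.36446 + 233.9 = 159.5449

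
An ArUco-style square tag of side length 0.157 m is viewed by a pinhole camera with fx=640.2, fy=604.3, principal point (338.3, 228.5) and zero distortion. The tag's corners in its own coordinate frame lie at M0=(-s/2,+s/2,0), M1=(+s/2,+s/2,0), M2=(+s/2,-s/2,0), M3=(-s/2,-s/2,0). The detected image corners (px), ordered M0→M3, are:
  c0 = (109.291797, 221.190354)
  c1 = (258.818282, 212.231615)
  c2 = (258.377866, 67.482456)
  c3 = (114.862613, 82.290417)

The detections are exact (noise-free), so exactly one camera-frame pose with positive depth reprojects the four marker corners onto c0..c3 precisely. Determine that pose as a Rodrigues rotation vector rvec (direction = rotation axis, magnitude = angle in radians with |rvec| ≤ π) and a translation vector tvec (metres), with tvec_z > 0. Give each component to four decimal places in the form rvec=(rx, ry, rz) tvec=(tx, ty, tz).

rvec=(-0.1694, 0.1889, -0.0404) tvec=(-0.1554, -0.0895, 0.6435)

Intrinsics K: fx=640.2, fy=604.3, cx=338.3, cy=228.5
Marker side s = 0.157 m; corners in marker frame (Z=0):
  M0 = (-0.0785, +0.0785, 0)
  M1 = (+0.0785, +0.0785, 0)
  M2 = (+0.0785, -0.0785, 0)
  M3 = (-0.0785, -0.0785, 0)
Detected image corners:
  c0 = (109.291797, 221.190354) px
  c1 = (258.818282, 212.231615) px
  c2 = (258.377866, 67.482456) px
  c3 = (114.862613, 82.290417) px
Planar DLT: solve 8×8 A·h = b for H (H[2,2]=1):
  H  [+880.03148 -66.12345 +183.72540]
  H  [-117.63299 +864.09742 +144.44923]
  H  [-0.28501 -0.26630 +1.00000]
B = K⁻¹H; ‖b₁‖=1.554056, ‖b₂‖=1.554056; λ = 2/(‖b₁‖+‖b₂‖) = 0.643478, sign → tz>0 ⇒ λ=+0.643478
r₁ = λ·B[:,0] = (+0.98145,-0.05591,-0.18339); r₂ = λ·B[:,1] = (+0.02409,+0.98491,-0.17136)
r₃ = r₁×r₂ = (+0.19021,+0.16376,+0.96799); SVD([r₁ r₂ r₃]) → R = UVᵀ:
  R  [+0.98145 +0.02409 +0.19021]
  R  [-0.05591 +0.98491 +0.16376]
  R  [-0.18339 -0.17136 +0.96799]
t = (-0.15537, -0.08950, +0.64348) m
tr R = 2.934350; θ = arccos((tr R − 1)/2) = 0.256928 rad = 14.721°
axis k = ((R−Rᵀ)₃₂, (R−Rᵀ)₁₃, (R−Rᵀ)₂₁) / (2 sinθ) = (-0.659407, +0.735120, -0.157419)
rvec = θ·k = (-0.169420, +0.188873, -0.040445)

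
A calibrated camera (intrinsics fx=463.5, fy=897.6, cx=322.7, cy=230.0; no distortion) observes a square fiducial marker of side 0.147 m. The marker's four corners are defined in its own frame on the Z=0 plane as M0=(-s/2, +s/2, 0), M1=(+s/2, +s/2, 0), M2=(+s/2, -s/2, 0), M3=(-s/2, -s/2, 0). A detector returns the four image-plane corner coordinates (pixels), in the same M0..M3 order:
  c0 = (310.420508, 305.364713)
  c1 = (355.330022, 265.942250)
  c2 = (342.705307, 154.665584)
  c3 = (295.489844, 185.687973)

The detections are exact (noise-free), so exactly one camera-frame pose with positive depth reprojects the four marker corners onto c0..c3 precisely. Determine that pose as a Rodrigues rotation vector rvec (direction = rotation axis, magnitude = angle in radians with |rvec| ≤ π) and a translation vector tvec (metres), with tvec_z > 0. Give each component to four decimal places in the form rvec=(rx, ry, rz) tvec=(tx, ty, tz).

Intrinsics K: fx=463.5, fy=897.6, cx=322.7, cy=230.0
Marker side s = 0.147 m; corners in marker frame (Z=0):
  M0 = (-0.0735, +0.0735, 0)
  M1 = (+0.0735, +0.0735, 0)
  M2 = (+0.0735, -0.0735, 0)
  M3 = (-0.0735, -0.0735, 0)
Detected image corners:
  c0 = (310.420508, 305.364713) px
  c1 = (355.330022, 265.942250) px
  c2 = (342.705307, 154.665584) px
  c3 = (295.489844, 185.687973) px
Planar DLT: solve 8×8 A·h = b for H (H[2,2]=1):
  H  [+492.10608 +150.92736 +327.00454]
  H  [-114.92968 +824.61752 +227.95371]
  H  [+0.54867 +0.17644 +1.00000]
B = K⁻¹H; ‖b₁‖=0.913904, ‖b₂‖=0.913904; λ = 2/(‖b₁‖+‖b₂‖) = 1.094207, sign → tz>0 ⇒ λ=+1.094207
r₁ = λ·B[:,0] = (+0.74376,-0.29394,+0.60035); r₂ = λ·B[:,1] = (+0.22189,+0.95577,+0.19306)
r₃ = r₁×r₂ = (-0.63055,-0.01038,+0.77608); SVD([r₁ r₂ r₃]) → R = UVᵀ:
  R  [+0.74376 +0.22189 -0.63055]
  R  [-0.29394 +0.95577 -0.01038]
  R  [+0.60035 +0.19306 +0.77608]
t = (+0.01016, -0.00249, +1.09421) m
tr R = 2.475607; θ = arccos((tr R − 1)/2) = 0.740986 rad = 42.455°
axis k = ((R−Rᵀ)₃₂, (R−Rᵀ)₁₃, (R−Rᵀ)₂₁) / (2 sinθ) = (+0.150699, -0.911758, -0.382082)
rvec = θ·k = (+0.111666, -0.675600, -0.283117)

rvec=(0.1117, -0.6756, -0.2831) tvec=(0.0102, -0.0025, 1.0942)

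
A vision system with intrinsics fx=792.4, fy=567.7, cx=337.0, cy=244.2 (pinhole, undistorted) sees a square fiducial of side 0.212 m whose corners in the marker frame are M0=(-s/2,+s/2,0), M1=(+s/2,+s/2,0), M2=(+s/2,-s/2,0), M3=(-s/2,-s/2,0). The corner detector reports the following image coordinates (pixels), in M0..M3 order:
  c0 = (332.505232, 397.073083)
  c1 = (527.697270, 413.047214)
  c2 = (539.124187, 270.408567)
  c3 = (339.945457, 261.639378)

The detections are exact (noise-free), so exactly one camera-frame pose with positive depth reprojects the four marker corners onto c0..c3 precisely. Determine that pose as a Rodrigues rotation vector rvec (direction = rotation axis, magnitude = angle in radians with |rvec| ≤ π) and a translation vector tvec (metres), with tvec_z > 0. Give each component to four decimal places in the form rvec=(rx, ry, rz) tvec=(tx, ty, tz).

rvec=(0.0666, 0.2185, 0.0465) tvec=(0.1025, 0.1380, 0.8535)

Intrinsics K: fx=792.4, fy=567.7, cx=337.0, cy=244.2
Marker side s = 0.212 m; corners in marker frame (Z=0):
  M0 = (-0.1060, +0.1060, 0)
  M1 = (+0.1060, +0.1060, 0)
  M2 = (+0.1060, -0.1060, 0)
  M3 = (-0.1060, -0.1060, 0)
Detected image corners:
  c0 = (332.505232, 397.073083) px
  c1 = (527.697270, 413.047214) px
  c2 = (539.124187, 270.408567) px
  c3 = (339.945457, 261.639378) px
Planar DLT: solve 8×8 A·h = b for H (H[2,2]=1):
  H  [+820.52743 -8.01834 +432.14433]
  H  [-25.99957 +683.33442 +335.99089]
  H  [-0.25185 +0.08332 +1.00000]
B = K⁻¹H; ‖b₁‖=1.171703, ‖b₂‖=1.171703; λ = 2/(‖b₁‖+‖b₂‖) = 0.853458, sign → tz>0 ⇒ λ=+0.853458
r₁ = λ·B[:,0] = (+0.97517,+0.05337,-0.21494); r₂ = λ·B[:,1] = (-0.03888,+0.99671,+0.07111)
r₃ = r₁×r₂ = (+0.21803,-0.06099,+0.97403); SVD([r₁ r₂ r₃]) → R = UVᵀ:
  R  [+0.97517 -0.03888 +0.21803]
  R  [+0.05337 +0.99671 -0.06099]
  R  [-0.21494 +0.07111 +0.97403]
t = (+0.10248, +0.13799, +0.85346) m
tr R = 2.945912; θ = arccos((tr R − 1)/2) = 0.233097 rad = 13.355°
axis k = ((R−Rᵀ)₃₂, (R−Rᵀ)₁₃, (R−Rᵀ)₂₁) / (2 sinθ) = (+0.285933, +0.937213, +0.199685)
rvec = θ·k = (+0.066650, +0.218461, +0.046546)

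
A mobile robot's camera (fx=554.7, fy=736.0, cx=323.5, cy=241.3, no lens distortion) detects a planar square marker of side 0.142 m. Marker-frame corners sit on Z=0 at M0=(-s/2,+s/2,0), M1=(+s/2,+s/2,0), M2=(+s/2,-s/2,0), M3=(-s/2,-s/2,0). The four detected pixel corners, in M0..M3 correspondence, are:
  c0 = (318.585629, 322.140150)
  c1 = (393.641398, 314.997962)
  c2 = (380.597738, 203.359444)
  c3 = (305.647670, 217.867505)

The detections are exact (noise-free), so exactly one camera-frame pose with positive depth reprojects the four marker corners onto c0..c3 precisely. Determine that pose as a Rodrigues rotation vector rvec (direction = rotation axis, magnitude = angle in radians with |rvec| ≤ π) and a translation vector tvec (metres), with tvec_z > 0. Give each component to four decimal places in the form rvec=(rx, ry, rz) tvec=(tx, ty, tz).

Intrinsics K: fx=554.7, fy=736.0, cx=323.5, cy=241.3
Marker side s = 0.142 m; corners in marker frame (Z=0):
  M0 = (-0.0710, +0.0710, 0)
  M1 = (+0.0710, +0.0710, 0)
  M2 = (+0.0710, -0.0710, 0)
  M3 = (-0.0710, -0.0710, 0)
Detected image corners:
  c0 = (318.585629, 322.140150) px
  c1 = (393.641398, 314.997962) px
  c2 = (380.597738, 203.359444) px
  c3 = (305.647670, 217.867505) px
Planar DLT: solve 8×8 A·h = b for H (H[2,2]=1):
  H  [+362.72681 +116.66140 +348.39120]
  H  [-201.32438 +778.44237 +265.04926]
  H  [-0.47327 +0.07205 +1.00000]
B = K⁻¹H; ‖b₁‖=1.050126, ‖b₂‖=1.050126; λ = 2/(‖b₁‖+‖b₂‖) = 0.952267, sign → tz>0 ⇒ λ=+0.952267
r₁ = λ·B[:,0] = (+0.88554,-0.11272,-0.45068); r₂ = λ·B[:,1] = (+0.16026,+0.98469,+0.06861)
r₃ = r₁×r₂ = (+0.43605,-0.13298,+0.89004); SVD([r₁ r₂ r₃]) → R = UVᵀ:
  R  [+0.88554 +0.16026 +0.43605]
  R  [-0.11272 +0.98469 -0.13298]
  R  [-0.45068 +0.06861 +0.89004]
t = (+0.04273, +0.03073, +0.95227) m
tr R = 2.760270; θ = arccos((tr R − 1)/2) = 0.494650 rad = 28.341°
axis k = ((R−Rᵀ)₃₂, (R−Rᵀ)₁₃, (R−Rᵀ)₂₁) / (2 sinθ) = (+0.212326, +0.933942, -0.287522)
rvec = θ·k = (+0.105027, +0.461974, -0.142223)

rvec=(0.1050, 0.4620, -0.1422) tvec=(0.0427, 0.0307, 0.9523)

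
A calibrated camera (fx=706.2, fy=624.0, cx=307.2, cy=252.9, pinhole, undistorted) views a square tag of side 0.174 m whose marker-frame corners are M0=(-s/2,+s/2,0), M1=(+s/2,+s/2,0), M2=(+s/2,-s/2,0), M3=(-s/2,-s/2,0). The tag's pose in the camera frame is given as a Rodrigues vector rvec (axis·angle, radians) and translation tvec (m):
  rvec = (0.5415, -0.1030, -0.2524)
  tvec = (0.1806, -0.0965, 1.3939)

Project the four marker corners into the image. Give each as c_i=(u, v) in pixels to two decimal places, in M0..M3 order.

c0=(363.74, 252.22) c1=(445.68, 232.32) c2=(435.87, 164.49) c3=(348.36, 185.46)

Intrinsics K: fx=706.2, fy=624.0, cx=307.2, cy=252.9
Marker side s = 0.174 m; corners in marker frame (Z=0):
  M0 = (-0.0870, +0.0870, 0)
  M1 = (+0.0870, +0.0870, 0)
  M2 = (+0.0870, -0.0870, 0)
  M3 = (-0.0870, -0.0870, 0)
rvec = (0.5415, -0.1030, -0.2524), |rvec| = θ = 0.60625 rad = 34.735°
Rodrigues: sinθ=0.56979, 1−cosθ=0.17821; R = I + sinθ·[k]× + (1−cosθ)·[k]×²:
    [+0.96397 +0.21018 -0.16308]
    [-0.26426 +0.82694 -0.49633]
    [+0.03054 +0.52154 +0.85268]
t = (0.1806, -0.0965, 1.3939) m
M0: Pc = R·M0+t = (+0.11502, -0.00157, +1.43662); u = 706.2·(+0.11502)/1.43662 + 307.2 = 363.7407, v = 624.0·(-0.00157)/1.43662 + 252.9 = 252.2200
M1: Pc = R·M1+t = (+0.28275, -0.04755, +1.44193); u = 706.2·(+0.28275)/1.44193 + 307.2 = 445.6799, v = 624.0·(-0.04755)/1.44193 + 252.9 = 232.3236
M2: Pc = R·M2+t = (+0.24618, -0.19143, +1.35118); u = 706.2·(+0.24618)/1.35118 + 307.2 = 435.8666, v = 624.0·(-0.19143)/1.35118 + 252.9 = 164.4922
M3: Pc = R·M3+t = (+0.07845, -0.14545, +1.34587); u = 706.2·(+0.07845)/1.34587 + 307.2 = 348.3637, v = 624.0·(-0.14545)/1.34587 + 252.9 = 185.4623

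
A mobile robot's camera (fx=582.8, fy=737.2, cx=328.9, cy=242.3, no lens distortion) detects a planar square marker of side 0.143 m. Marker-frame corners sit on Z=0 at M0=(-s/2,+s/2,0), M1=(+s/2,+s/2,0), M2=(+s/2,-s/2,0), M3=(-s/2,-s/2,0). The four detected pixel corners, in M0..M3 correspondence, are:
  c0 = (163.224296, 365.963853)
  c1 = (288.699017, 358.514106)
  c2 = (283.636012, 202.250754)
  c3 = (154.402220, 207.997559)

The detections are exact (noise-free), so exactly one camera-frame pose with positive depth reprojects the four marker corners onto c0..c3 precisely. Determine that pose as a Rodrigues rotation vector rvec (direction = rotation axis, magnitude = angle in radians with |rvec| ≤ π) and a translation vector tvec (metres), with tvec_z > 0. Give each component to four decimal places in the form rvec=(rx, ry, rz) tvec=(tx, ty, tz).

Intrinsics K: fx=582.8, fy=737.2, cx=328.9, cy=242.3
Marker side s = 0.143 m; corners in marker frame (Z=0):
  M0 = (-0.0715, +0.0715, 0)
  M1 = (+0.0715, +0.0715, 0)
  M2 = (+0.0715, -0.0715, 0)
  M3 = (-0.0715, -0.0715, 0)
Detected image corners:
  c0 = (163.224296, 365.963853) px
  c1 = (288.699017, 358.514106) px
  c2 = (283.636012, 202.250754) px
  c3 = (154.402220, 207.997559) px
Planar DLT: solve 8×8 A·h = b for H (H[2,2]=1):
  H  [+909.14918 +93.37220 +222.92416]
  H  [-22.32140 +1155.92071 +284.79526]
  H  [+0.08427 +0.20182 +1.00000]
B = K⁻¹H; ‖b₁‖=1.515865, ‖b₂‖=1.515865; λ = 2/(‖b₁‖+‖b₂‖) = 0.659690, sign → tz>0 ⇒ λ=+0.659690
r₁ = λ·B[:,0] = (+0.99772,-0.03825,+0.05559); r₂ = λ·B[:,1] = (+0.03056,+0.99063,+0.13314)
r₃ = r₁×r₂ = (-0.06016,-0.13113,+0.98954); SVD([r₁ r₂ r₃]) → R = UVᵀ:
  R  [+0.99772 +0.03056 -0.06016]
  R  [-0.03825 +0.99063 -0.13113]
  R  [+0.05559 +0.13314 +0.98954]
t = (-0.11996, +0.03803, +0.65969) m
tr R = 2.977885; θ = arccos((tr R − 1)/2) = 0.148850 rad = 8.528°
axis k = ((R−Rᵀ)₃₂, (R−Rᵀ)₁₃, (R−Rᵀ)₂₁) / (2 sinθ) = (+0.890995, -0.390279, -0.231971)
rvec = θ·k = (+0.132624, -0.058093, -0.034529)

rvec=(0.1326, -0.0581, -0.0345) tvec=(-0.1200, 0.0380, 0.6597)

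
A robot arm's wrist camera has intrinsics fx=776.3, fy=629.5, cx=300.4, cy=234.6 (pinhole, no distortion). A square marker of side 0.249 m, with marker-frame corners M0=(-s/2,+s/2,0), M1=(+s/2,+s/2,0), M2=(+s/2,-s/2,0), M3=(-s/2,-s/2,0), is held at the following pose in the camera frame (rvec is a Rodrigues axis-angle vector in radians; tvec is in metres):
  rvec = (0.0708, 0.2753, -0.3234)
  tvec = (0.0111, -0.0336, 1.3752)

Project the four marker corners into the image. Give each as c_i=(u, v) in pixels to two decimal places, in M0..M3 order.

Intrinsics K: fx=776.3, fy=629.5, cx=300.4, cy=234.6
Marker side s = 0.249 m; corners in marker frame (Z=0):
  M0 = (-0.1245, +0.1245, 0)
  M1 = (+0.1245, +0.1245, 0)
  M2 = (+0.1245, -0.1245, 0)
  M3 = (-0.1245, -0.1245, 0)
rvec = (0.0708, 0.2753, -0.3234), |rvec| = θ = 0.43057 rad = 24.670°
Rodrigues: sinθ=0.41739, 1−cosθ=0.09127; R = I + sinθ·[k]× + (1−cosθ)·[k]×²:
    [+0.91120 +0.32310 +0.25560]
    [-0.30390 +0.94604 -0.11247]
    [-0.27814 +0.02480 +0.96022]
t = (0.0111, -0.0336, 1.3752) m
M0: Pc = R·M0+t = (-0.06212, +0.12202, +1.41292); u = 776.3·(-0.06212)/1.41292 + 300.4 = 266.2702, v = 629.5·(+0.12202)/1.41292 + 234.6 = 288.9630
M1: Pc = R·M1+t = (+0.16477, +0.04635, +1.34366); u = 776.3·(+0.16477)/1.34366 + 300.4 = 395.5956, v = 629.5·(+0.04635)/1.34366 + 234.6 = 256.3130
M2: Pc = R·M2+t = (+0.08432, -0.18922, +1.33748); u = 776.3·(+0.08432)/1.33748 + 300.4 = 349.3400, v = 629.5·(-0.18922)/1.33748 + 234.6 = 145.5426
M3: Pc = R·M3+t = (-0.14257, -0.11355, +1.40674); u = 776.3·(-0.14257)/1.40674 + 300.4 = 221.7242, v = 629.5·(-0.11355)/1.40674 + 234.6 = 183.7895

c0=(266.27, 288.96) c1=(395.60, 256.31) c2=(349.34, 145.54) c3=(221.72, 183.79)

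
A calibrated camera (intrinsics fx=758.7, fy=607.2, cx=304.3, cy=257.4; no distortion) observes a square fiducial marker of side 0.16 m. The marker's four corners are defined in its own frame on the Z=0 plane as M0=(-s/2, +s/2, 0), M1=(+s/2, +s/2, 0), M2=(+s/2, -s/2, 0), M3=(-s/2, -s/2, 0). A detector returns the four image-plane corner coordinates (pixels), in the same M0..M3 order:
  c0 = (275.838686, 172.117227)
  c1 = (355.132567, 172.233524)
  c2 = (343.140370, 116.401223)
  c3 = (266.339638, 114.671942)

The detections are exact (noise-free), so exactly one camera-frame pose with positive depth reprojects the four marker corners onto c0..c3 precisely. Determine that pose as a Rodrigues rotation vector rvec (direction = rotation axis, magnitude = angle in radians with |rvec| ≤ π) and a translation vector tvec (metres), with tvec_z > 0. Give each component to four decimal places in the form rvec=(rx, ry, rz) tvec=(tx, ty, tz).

rvec=(-0.3589, -0.2651, -0.0860) tvec=(0.0124, -0.2805, 1.4932)

Intrinsics K: fx=758.7, fy=607.2, cx=304.3, cy=257.4
Marker side s = 0.16 m; corners in marker frame (Z=0):
  M0 = (-0.0800, +0.0800, 0)
  M1 = (+0.0800, +0.0800, 0)
  M2 = (+0.0800, -0.0800, 0)
  M3 = (-0.0800, -0.0800, 0)
Detected image corners:
  c0 = (275.838686, 172.117227) px
  c1 = (355.132567, 172.233524) px
  c2 = (343.140370, 116.401223) px
  c3 = (266.339638, 114.671942) px
Planar DLT: solve 8×8 A·h = b for H (H[2,2]=1):
  H  [+543.98778 -2.39667 +310.58334]
  H  [+31.98953 +321.60048 +143.35370]
  H  [+0.18165 -0.22466 +1.00000]
B = K⁻¹H; ‖b₁‖=0.669708, ‖b₂‖=0.669708; λ = 2/(‖b₁‖+‖b₂‖) = 1.493188, sign → tz>0 ⇒ λ=+1.493188
r₁ = λ·B[:,0] = (+0.96183,-0.03631,+0.27124); r₂ = λ·B[:,1] = (+0.12983,+0.93307,-0.33546)
r₃ = r₁×r₂ = (-0.24090,+0.35787,+0.90216); SVD([r₁ r₂ r₃]) → R = UVᵀ:
  R  [+0.96183 +0.12983 -0.24090]
  R  [-0.03631 +0.93307 +0.35787]
  R  [+0.27124 -0.33546 +0.90216]
t = (+0.01237, -0.28046, +1.49319) m
tr R = 2.797054; θ = arccos((tr R − 1)/2) = 0.454394 rad = 26.035°
axis k = ((R−Rᵀ)₃₂, (R−Rᵀ)₁₃, (R−Rᵀ)₂₁) / (2 sinθ) = (-0.789816, -0.583411, -0.189266)
rvec = θ·k = (-0.358888, -0.265099, -0.086001)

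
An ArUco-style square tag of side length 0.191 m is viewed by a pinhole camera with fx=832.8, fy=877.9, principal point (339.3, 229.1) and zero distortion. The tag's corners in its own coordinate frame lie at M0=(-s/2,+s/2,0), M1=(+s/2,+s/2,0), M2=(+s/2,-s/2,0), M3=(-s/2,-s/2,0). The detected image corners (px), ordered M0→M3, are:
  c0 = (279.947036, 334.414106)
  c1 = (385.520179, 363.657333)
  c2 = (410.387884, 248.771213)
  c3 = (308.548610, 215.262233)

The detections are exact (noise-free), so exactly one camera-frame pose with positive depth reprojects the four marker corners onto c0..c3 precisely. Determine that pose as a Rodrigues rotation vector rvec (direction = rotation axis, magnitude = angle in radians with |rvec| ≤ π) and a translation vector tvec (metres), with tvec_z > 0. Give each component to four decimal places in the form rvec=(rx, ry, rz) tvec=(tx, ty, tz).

rvec=(-0.1405, -0.3436, 0.2673) tvec=(0.0135, 0.0965, 1.3874)

Intrinsics K: fx=832.8, fy=877.9, cx=339.3, cy=229.1
Marker side s = 0.191 m; corners in marker frame (Z=0):
  M0 = (-0.0955, +0.0955, 0)
  M1 = (+0.0955, +0.0955, 0)
  M2 = (+0.0955, -0.0955, 0)
  M3 = (-0.0955, -0.0955, 0)
Detected image corners:
  c0 = (279.947036, 334.414106) px
  c1 = (385.520179, 363.657333) px
  c2 = (410.387884, 248.771213) px
  c3 = (308.548610, 215.262233) px
Planar DLT: solve 8×8 A·h = b for H (H[2,2]=1):
  H  [+620.98974 -184.85697 +347.38538]
  H  [+230.01033 +574.56950 +290.13645]
  H  [+0.22579 -0.13030 +1.00000]
B = K⁻¹H; ‖b₁‖=0.720770, ‖b₂‖=0.720771; λ = 2/(‖b₁‖+‖b₂‖) = 1.387404, sign → tz>0 ⇒ λ=+1.387404
r₁ = λ·B[:,0] = (+0.90691,+0.28175,+0.31327); r₂ = λ·B[:,1] = (-0.23431,+0.95521,-0.18077)
r₃ = r₁×r₂ = (-0.35017,+0.09054,+0.93230); SVD([r₁ r₂ r₃]) → R = UVᵀ:
  R  [+0.90691 -0.23431 -0.35017]
  R  [+0.28175 +0.95521 +0.09054]
  R  [+0.31327 -0.18077 +0.93230]
t = (+0.01347, +0.09646, +1.38740) m
tr R = 2.794415; θ = arccos((tr R − 1)/2) = 0.457391 rad = 26.207°
axis k = ((R−Rᵀ)₃₂, (R−Rᵀ)₁₃, (R−Rᵀ)₂₁) / (2 sinθ) = (-0.307193, -0.751152, +0.584297)
rvec = θ·k = (-0.140507, -0.343570, +0.267252)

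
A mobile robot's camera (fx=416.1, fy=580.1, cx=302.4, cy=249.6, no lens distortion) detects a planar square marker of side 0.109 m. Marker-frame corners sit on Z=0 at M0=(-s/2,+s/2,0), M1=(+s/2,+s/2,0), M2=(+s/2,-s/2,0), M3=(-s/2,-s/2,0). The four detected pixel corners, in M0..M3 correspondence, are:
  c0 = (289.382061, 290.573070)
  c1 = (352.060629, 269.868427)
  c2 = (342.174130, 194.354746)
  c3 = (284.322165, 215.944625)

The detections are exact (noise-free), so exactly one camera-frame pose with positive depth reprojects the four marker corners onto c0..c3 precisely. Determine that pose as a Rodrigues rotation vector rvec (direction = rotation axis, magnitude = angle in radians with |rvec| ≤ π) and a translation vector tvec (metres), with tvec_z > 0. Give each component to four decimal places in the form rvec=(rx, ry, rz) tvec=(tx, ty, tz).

Intrinsics K: fx=416.1, fy=580.1, cx=302.4, cy=249.6
Marker side s = 0.109 m; corners in marker frame (Z=0):
  M0 = (-0.0545, +0.0545, 0)
  M1 = (+0.0545, +0.0545, 0)
  M2 = (+0.0545, -0.0545, 0)
  M3 = (-0.0545, -0.0545, 0)
Detected image corners:
  c0 = (289.382061, 290.573070) px
  c1 = (352.060629, 269.868427) px
  c2 = (342.174130, 194.354746) px
  c3 = (284.322165, 215.944625) px
Planar DLT: solve 8×8 A·h = b for H (H[2,2]=1):
  H  [+455.52117 -152.74484 +316.34270]
  H  [-268.06982 +519.50601 +241.43486]
  H  [-0.30453 -0.69700 +1.00000]
B = K⁻¹H; ‖b₁‖=1.390808, ‖b₂‖=1.390808; λ = 2/(‖b₁‖+‖b₂‖) = 0.719006, sign → tz>0 ⇒ λ=+0.719006
r₁ = λ·B[:,0] = (+0.94625,-0.23805,-0.21896); r₂ = λ·B[:,1] = (+0.10027,+0.85953,-0.50115)
r₃ = r₁×r₂ = (+0.30750,+0.45226,+0.83720); SVD([r₁ r₂ r₃]) → R = UVᵀ:
  R  [+0.94625 +0.10027 +0.30750]
  R  [-0.23805 +0.85953 +0.45226]
  R  [-0.21896 -0.50115 +0.83720]
t = (+0.02409, -0.01012, +0.71901) m
tr R = 2.642986; θ = arccos((tr R − 1)/2) = 0.606772 rad = 34.765°
axis k = ((R−Rᵀ)₃₂, (R−Rᵀ)₁₃, (R−Rᵀ)₂₁) / (2 sinθ) = (-0.836000, +0.461625, -0.296659)
rvec = θ·k = (-0.507261, +0.280101, -0.180004)

rvec=(-0.5073, 0.2801, -0.1800) tvec=(0.0241, -0.0101, 0.7190)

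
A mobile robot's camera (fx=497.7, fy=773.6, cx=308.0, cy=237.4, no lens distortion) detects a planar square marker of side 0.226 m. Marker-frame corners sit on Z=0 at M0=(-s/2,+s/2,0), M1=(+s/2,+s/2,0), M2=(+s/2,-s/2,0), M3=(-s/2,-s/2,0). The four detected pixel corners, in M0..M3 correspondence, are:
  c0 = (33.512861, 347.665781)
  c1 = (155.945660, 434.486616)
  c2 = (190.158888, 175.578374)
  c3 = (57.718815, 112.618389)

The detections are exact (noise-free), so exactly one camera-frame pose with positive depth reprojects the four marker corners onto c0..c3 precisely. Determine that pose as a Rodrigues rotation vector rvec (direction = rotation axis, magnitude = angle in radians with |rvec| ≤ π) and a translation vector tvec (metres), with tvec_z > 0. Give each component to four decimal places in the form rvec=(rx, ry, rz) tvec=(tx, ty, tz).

Intrinsics K: fx=497.7, fy=773.6, cx=308.0, cy=237.4
Marker side s = 0.226 m; corners in marker frame (Z=0):
  M0 = (-0.1130, +0.1130, 0)
  M1 = (+0.1130, +0.1130, 0)
  M2 = (+0.1130, -0.1130, 0)
  M3 = (-0.1130, -0.1130, 0)
Detected image corners:
  c0 = (33.512861, 347.665781) px
  c1 = (155.945660, 434.486616) px
  c2 = (190.158888, 175.578374) px
  c3 = (57.718815, 112.618389) px
Planar DLT: solve 8×8 A·h = b for H (H[2,2]=1):
  H  [+508.82226 -102.49505 +105.36183]
  H  [+199.44825 +1152.27060 +268.73430]
  H  [-0.49822 +0.23327 +1.00000]
B = K⁻¹H; ‖b₁‖=1.479047, ‖b₂‖=1.479047; λ = 2/(‖b₁‖+‖b₂‖) = 0.676111, sign → tz>0 ⇒ λ=+0.676111
r₁ = λ·B[:,0] = (+0.89968,+0.27769,-0.33685); r₂ = λ·B[:,1] = (-0.23684,+0.95866,+0.15772)
r₃ = r₁×r₂ = (+0.36672,-0.06212,+0.92825); SVD([r₁ r₂ r₃]) → R = UVᵀ:
  R  [+0.89968 -0.23684 +0.36672]
  R  [+0.27769 +0.95866 -0.06212]
  R  [-0.33685 +0.15772 +0.92825]
t = (-0.27528, +0.02739, +0.67611) m
tr R = 2.786596; θ = arccos((tr R − 1)/2) = 0.466167 rad = 26.709°
axis k = ((R−Rᵀ)₃₂, (R−Rᵀ)₁₃, (R−Rᵀ)₂₁) / (2 sinθ) = (+0.244549, +0.782677, +0.572374)
rvec = θ·k = (+0.114001, +0.364858, +0.266822)

rvec=(0.1140, 0.3649, 0.2668) tvec=(-0.2753, 0.0274, 0.6761)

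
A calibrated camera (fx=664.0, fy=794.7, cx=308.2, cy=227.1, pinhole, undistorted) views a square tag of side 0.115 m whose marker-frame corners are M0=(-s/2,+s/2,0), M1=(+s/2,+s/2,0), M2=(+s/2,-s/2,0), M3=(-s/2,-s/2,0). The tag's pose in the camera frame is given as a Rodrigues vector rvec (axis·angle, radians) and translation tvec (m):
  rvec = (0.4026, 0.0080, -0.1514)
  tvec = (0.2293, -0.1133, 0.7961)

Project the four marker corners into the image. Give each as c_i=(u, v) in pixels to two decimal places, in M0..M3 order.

c0=(454.63, 176.08) c1=(547.89, 159.55) c2=(547.13, 47.96) c3=(448.49, 66.07)

Intrinsics K: fx=664.0, fy=794.7, cx=308.2, cy=227.1
Marker side s = 0.115 m; corners in marker frame (Z=0):
  M0 = (-0.0575, +0.0575, 0)
  M1 = (+0.0575, +0.0575, 0)
  M2 = (+0.0575, -0.0575, 0)
  M3 = (-0.0575, -0.0575, 0)
rvec = (0.4026, 0.0080, -0.1514), |rvec| = θ = 0.43020 rad = 24.649°
Rodrigues: sinθ=0.41705, 1−cosθ=0.09112; R = I + sinθ·[k]× + (1−cosθ)·[k]×²:
    [+0.98868 +0.14836 -0.02225]
    [-0.14519 +0.90891 -0.39089]
    [-0.03777 +0.38970 +0.92017]
t = (0.2293, -0.1133, 0.7961) m
M0: Pc = R·M0+t = (+0.18098, -0.05269, +0.82068); u = 664.0·(+0.18098)/0.82068 + 308.2 = 454.6295, v = 794.7·(-0.05269)/0.82068 + 227.1 = 176.0787
M1: Pc = R·M1+t = (+0.29468, -0.06939, +0.81634); u = 664.0·(+0.29468)/0.81634 + 308.2 = 547.8898, v = 794.7·(-0.06939)/0.81634 + 227.1 = 159.5533
M2: Pc = R·M2+t = (+0.27762, -0.17391, +0.77152); u = 664.0·(+0.27762)/0.77152 + 308.2 = 547.1291, v = 794.7·(-0.17391)/0.77152 + 227.1 = 47.9643
M3: Pc = R·M3+t = (+0.16392, -0.15721, +0.77586); u = 664.0·(+0.16392)/0.77586 + 308.2 = 448.4861, v = 794.7·(-0.15721)/0.77586 + 227.1 = 66.0689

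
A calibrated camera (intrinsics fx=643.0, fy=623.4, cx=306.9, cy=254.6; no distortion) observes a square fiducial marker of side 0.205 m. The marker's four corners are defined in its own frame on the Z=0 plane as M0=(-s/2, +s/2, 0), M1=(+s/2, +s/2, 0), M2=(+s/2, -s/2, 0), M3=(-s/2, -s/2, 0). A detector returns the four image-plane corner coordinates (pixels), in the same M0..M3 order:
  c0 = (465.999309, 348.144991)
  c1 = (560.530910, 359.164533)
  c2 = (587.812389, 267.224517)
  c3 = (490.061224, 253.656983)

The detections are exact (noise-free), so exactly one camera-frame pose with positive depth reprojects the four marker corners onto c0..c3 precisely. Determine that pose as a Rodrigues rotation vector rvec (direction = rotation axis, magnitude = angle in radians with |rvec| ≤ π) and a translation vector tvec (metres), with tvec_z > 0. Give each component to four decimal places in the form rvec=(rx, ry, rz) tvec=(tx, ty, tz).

Intrinsics K: fx=643.0, fy=623.4, cx=306.9, cy=254.6
Marker side s = 0.205 m; corners in marker frame (Z=0):
  M0 = (-0.1025, +0.1025, 0)
  M1 = (+0.1025, +0.1025, 0)
  M2 = (+0.1025, -0.1025, 0)
  M3 = (-0.1025, -0.1025, 0)
Detected image corners:
  c0 = (465.999309, 348.144991) px
  c1 = (560.530910, 359.164533) px
  c2 = (587.812389, 267.224517) px
  c3 = (490.061224, 253.656983) px
Planar DLT: solve 8×8 A·h = b for H (H[2,2]=1):
  H  [+525.64319 -24.20252 +526.38021]
  H  [+93.00524 +513.64571 +308.03394]
  H  [+0.10799 +0.19219 +1.00000]
B = K⁻¹H; ‖b₁‖=0.780622, ‖b₂‖=0.780622; λ = 2/(‖b₁‖+‖b₂‖) = 1.281030, sign → tz>0 ⇒ λ=+1.281030
r₁ = λ·B[:,0] = (+0.98119,+0.13462,+0.13834); r₂ = λ·B[:,1] = (-0.16573,+0.95494,+0.24620)
r₃ = r₁×r₂ = (-0.09897,-0.26450,+0.95929); SVD([r₁ r₂ r₃]) → R = UVᵀ:
  R  [+0.98119 -0.16573 -0.09897]
  R  [+0.13462 +0.95494 -0.26450]
  R  [+0.13834 +0.24620 +0.95929]
t = (+0.43726, +0.10980, +1.28103) m
tr R = 2.895431; θ = arccos((tr R − 1)/2) = 0.324797 rad = 18.610°
axis k = ((R−Rᵀ)₃₂, (R−Rᵀ)₁₃, (R−Rᵀ)₂₁) / (2 sinθ) = (+0.800183, -0.371823, +0.470590)
rvec = θ·k = (+0.259897, -0.120767, +0.152846)

rvec=(0.2599, -0.1208, 0.1528) tvec=(0.4373, 0.1098, 1.2810)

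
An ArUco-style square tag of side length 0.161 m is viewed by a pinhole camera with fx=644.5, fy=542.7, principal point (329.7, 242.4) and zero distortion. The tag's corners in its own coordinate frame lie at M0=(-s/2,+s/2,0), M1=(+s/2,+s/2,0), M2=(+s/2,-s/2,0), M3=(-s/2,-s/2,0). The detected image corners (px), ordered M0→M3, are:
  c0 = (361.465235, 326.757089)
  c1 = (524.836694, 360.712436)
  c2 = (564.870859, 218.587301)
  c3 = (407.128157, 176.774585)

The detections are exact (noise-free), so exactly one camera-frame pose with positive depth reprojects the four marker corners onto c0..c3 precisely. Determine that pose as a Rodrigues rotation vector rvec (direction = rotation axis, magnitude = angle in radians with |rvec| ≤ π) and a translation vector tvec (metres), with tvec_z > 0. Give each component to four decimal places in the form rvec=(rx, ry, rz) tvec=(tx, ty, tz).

rvec=(-0.0417, -0.2217, 0.2634) tvec=(0.1236, 0.0301, 0.5798)

Intrinsics K: fx=644.5, fy=542.7, cx=329.7, cy=242.4
Marker side s = 0.161 m; corners in marker frame (Z=0):
  M0 = (-0.0805, +0.0805, 0)
  M1 = (+0.0805, +0.0805, 0)
  M2 = (+0.0805, -0.0805, 0)
  M3 = (-0.0805, -0.0805, 0)
Detected image corners:
  c0 = (361.465235, 326.757089) px
  c1 = (524.836694, 360.712436) px
  c2 = (564.870859, 218.587301) px
  c3 = (407.128157, 176.774585) px
Planar DLT: solve 8×8 A·h = b for H (H[2,2]=1):
  H  [+1166.80698 -321.49112 +467.14360]
  H  [+334.44077 +873.89630 +270.55802]
  H  [+0.36534 -0.12025 +1.00000]
B = K⁻¹H; ‖b₁‖=1.724687, ‖b₂‖=1.724687; λ = 2/(‖b₁‖+‖b₂‖) = 0.579815, sign → tz>0 ⇒ λ=+0.579815
r₁ = λ·B[:,0] = (+0.94134,+0.26270,+0.21183); r₂ = λ·B[:,1] = (-0.25356,+0.96480,-0.06972)
r₃ = r₁×r₂ = (-0.22269,+0.01192,+0.97482); SVD([r₁ r₂ r₃]) → R = UVᵀ:
  R  [+0.94134 -0.25356 -0.22269]
  R  [+0.26270 +0.96480 +0.01192]
  R  [+0.21183 -0.06972 +0.97482]
t = (+0.12365, +0.03008, +0.57982) m
tr R = 2.880959; θ = arccos((tr R − 1)/2) = 0.346758 rad = 19.868°
axis k = ((R−Rᵀ)₃₂, (R−Rᵀ)₁₃, (R−Rᵀ)₂₁) / (2 sinθ) = (-0.120119, -0.639279, +0.759535)
rvec = θ·k = (-0.041652, -0.221675, +0.263375)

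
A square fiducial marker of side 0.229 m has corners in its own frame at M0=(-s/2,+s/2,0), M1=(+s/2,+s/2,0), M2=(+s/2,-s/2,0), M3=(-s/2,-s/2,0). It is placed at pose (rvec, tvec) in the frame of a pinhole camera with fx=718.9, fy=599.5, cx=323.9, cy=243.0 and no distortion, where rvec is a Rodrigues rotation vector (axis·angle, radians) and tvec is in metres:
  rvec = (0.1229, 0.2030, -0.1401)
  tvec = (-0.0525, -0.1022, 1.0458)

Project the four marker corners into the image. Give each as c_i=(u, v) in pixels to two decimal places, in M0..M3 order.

c0=(226.71, 256.71) c1=(376.59, 240.63) c2=(353.29, 106.93) c3=(200.99, 129.44)

Intrinsics K: fx=718.9, fy=599.5, cx=323.9, cy=243.0
Marker side s = 0.229 m; corners in marker frame (Z=0):
  M0 = (-0.1145, +0.1145, 0)
  M1 = (+0.1145, +0.1145, 0)
  M2 = (+0.1145, -0.1145, 0)
  M3 = (-0.1145, -0.1145, 0)
rvec = (0.1229, 0.2030, -0.1401), |rvec| = θ = 0.27557 rad = 15.789°
Rodrigues: sinθ=0.27210, 1−cosθ=0.03773; R = I + sinθ·[k]× + (1−cosθ)·[k]×²:
    [+0.96977 +0.15073 +0.19189]
    [-0.12594 +0.98274 -0.13548]
    [-0.20900 +0.10722 +0.97202]
t = (-0.0525, -0.1022, 1.0458) m
M0: Pc = R·M0+t = (-0.14628, +0.02474, +1.08201); u = 718.9·(-0.14628)/1.08201 + 323.9 = 226.7092, v = 599.5·(+0.02474)/1.08201 + 243.0 = 256.7097
M1: Pc = R·M1+t = (+0.07580, -0.00410, +1.03415); u = 718.9·(+0.07580)/1.03415 + 323.9 = 376.5916, v = 599.5·(-0.00410)/1.03415 + 243.0 = 240.6257
M2: Pc = R·M2+t = (+0.04128, -0.22914, +1.00959); u = 718.9·(+0.04128)/1.00959 + 323.9 = 353.2946, v = 599.5·(-0.22914)/1.00959 + 243.0 = 106.9335
M3: Pc = R·M3+t = (-0.18080, -0.20030, +1.05745); u = 718.9·(-0.18080)/1.05745 + 323.9 = 200.9864, v = 599.5·(-0.20030)/1.05745 + 243.0 = 129.4419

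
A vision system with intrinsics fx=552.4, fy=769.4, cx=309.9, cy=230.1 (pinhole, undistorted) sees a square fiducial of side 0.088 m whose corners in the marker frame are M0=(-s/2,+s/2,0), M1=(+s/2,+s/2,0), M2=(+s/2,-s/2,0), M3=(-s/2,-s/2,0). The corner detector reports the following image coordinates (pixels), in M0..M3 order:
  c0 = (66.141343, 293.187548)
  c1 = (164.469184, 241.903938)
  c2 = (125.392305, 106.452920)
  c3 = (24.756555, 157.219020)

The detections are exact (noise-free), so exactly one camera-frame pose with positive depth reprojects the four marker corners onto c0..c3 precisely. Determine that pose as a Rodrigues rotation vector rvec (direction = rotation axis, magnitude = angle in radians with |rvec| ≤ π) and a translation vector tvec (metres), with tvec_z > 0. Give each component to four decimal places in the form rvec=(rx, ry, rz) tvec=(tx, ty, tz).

rvec=(0.0885, -0.0753, -0.3595) tvec=(-0.1812, -0.0182, 0.4671)

Intrinsics K: fx=552.4, fy=769.4, cx=309.9, cy=230.1
Marker side s = 0.088 m; corners in marker frame (Z=0):
  M0 = (-0.0440, +0.0440, 0)
  M1 = (+0.0440, +0.0440, 0)
  M2 = (+0.0440, -0.0440, 0)
  M3 = (-0.0440, -0.0440, 0)
Detected image corners:
  c0 = (66.141343, 293.187548) px
  c1 = (164.469184, 241.903938) px
  c2 = (125.392305, 106.452920) px
  c3 = (24.756555, 157.219020) px
Planar DLT: solve 8×8 A·h = b for H (H[2,2]=1):
  H  [+1142.12217 +477.43195 +95.64955]
  H  [-555.16323 +1584.79905 +200.18985]
  H  [+0.12365 +0.21362 +1.00000]
B = K⁻¹H; ‖b₁‖=2.140897, ‖b₂‖=2.140897; λ = 2/(‖b₁‖+‖b₂‖) = 0.467094, sign → tz>0 ⇒ λ=+0.467094
r₁ = λ·B[:,0] = (+0.93334,-0.35431,+0.05776); r₂ = λ·B[:,1] = (+0.34772,+0.93227,+0.09978)
r₃ = r₁×r₂ = (-0.08920,-0.07305,+0.99333); SVD([r₁ r₂ r₃]) → R = UVᵀ:
  R  [+0.93334 +0.34772 -0.08920]
  R  [-0.35431 +0.93227 -0.07305]
  R  [+0.05776 +0.09978 +0.99333]
t = (-0.18116, -0.01816, +0.46709) m
tr R = 2.858948; θ = arccos((tr R − 1)/2) = 0.377812 rad = 21.647°
axis k = ((R−Rᵀ)₃₂, (R−Rᵀ)₁₃, (R−Rᵀ)₂₁) / (2 sinθ) = (+0.234257, -0.199188, -0.951550)
rvec = θ·k = (+0.088505, -0.075256, -0.359508)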